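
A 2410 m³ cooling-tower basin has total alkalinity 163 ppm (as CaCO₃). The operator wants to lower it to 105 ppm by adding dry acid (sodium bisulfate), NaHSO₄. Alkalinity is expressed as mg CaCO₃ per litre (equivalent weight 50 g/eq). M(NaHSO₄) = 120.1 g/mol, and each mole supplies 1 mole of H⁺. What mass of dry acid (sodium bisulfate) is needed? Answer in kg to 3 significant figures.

Volume: 2410 m³ = 2,410,000 L.
Alkalinity to neutralize: (163 − 105) = 58 mg/L as CaCO₃ × 2,410,000 L = 139,800 g as CaCO₃.
Equivalents of H⁺ required: 139,800 ÷ 50 g/eq = 2796 eq = 2796 mol NaHSO₄.
Mass of NaHSO₄: 2796 × 120.1 = 335,800 g.

336 kg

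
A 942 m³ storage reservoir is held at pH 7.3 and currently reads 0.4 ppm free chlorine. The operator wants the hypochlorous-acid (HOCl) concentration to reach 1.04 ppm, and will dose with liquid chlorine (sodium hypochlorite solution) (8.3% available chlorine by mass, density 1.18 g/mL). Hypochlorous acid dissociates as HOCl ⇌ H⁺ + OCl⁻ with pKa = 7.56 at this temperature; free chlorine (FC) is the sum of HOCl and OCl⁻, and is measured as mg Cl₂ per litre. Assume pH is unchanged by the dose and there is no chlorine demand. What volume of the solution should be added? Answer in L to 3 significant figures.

11.7 L

Volume: 942 m³ = 942,000 L.
[OCl⁻]/[HOCl] = 10^(pH − pKa) = 10^(7.3 − 7.56) = 0.5495; fraction as HOCl = 1/(1 + 0.5495) = 0.6454.
Free chlorine required for 1.04 ppm HOCl: 1.04 / 0.6454 = 1.612 ppm.
FC to add: 1.612 − 0.4 = 1.212 mg/L as Cl₂.
Cl₂ equivalent: 1.212 mg/L × 942,000 L = 1141 g.
Product at 8.3% available Cl: 1141 / 0.083 = 13,750 g.
Volume: 13,750 g ÷ 1.18 g/mL = 11,650 mL.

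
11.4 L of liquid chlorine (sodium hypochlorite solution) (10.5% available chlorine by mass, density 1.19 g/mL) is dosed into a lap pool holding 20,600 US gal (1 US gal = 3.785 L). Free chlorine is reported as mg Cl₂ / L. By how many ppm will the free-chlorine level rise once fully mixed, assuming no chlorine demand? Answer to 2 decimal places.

Volume: 20,600 US gal × 3.785 L/gal = 77,971 L.
Mass of solution: 11.4 L × 1000 mL/L × 1.19 g/mL = 13,570 g.
Available chlorine delivered: 13,570 g × 0.105 = 1424 g as Cl₂.
Concentration rise: 1424 g / 77,971 L = 18.27 mg/L = 18.27 ppm.

18.27 ppm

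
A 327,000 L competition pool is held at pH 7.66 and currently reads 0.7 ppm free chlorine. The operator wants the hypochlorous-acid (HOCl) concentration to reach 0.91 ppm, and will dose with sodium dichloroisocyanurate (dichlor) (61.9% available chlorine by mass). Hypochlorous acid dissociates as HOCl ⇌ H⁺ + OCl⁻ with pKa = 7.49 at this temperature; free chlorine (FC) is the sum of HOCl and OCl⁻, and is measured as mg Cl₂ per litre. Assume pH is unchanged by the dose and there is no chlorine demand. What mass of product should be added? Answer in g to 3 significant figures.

822 g

[OCl⁻]/[HOCl] = 10^(pH − pKa) = 10^(7.66 − 7.49) = 1.479; fraction as HOCl = 1/(1 + 1.479) = 0.4034.
Free chlorine required for 0.91 ppm HOCl: 0.91 / 0.4034 = 2.256 ppm.
FC to add: 2.256 − 0.7 = 1.556 mg/L as Cl₂.
Cl₂ equivalent: 1.556 mg/L × 327,000 L = 508.8 g.
Product at 61.9% available Cl: 508.8 / 0.619 = 822 g.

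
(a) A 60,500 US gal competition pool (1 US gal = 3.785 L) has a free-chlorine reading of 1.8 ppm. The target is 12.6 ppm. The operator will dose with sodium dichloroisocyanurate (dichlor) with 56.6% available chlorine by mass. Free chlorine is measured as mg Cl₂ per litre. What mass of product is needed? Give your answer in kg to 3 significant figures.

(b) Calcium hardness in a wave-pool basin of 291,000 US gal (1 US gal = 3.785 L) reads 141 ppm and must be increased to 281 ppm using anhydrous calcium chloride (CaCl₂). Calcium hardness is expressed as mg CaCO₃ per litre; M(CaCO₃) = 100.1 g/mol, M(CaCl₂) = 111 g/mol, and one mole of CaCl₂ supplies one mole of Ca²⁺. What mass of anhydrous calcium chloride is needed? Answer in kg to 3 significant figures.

(a) 4.37 kg; (b) 171 kg

(a) Volume: 60,500 US gal × 3.785 L/gal = 228,992 L.
(a) Chlorine deficit: 12.6 − 1.8 = 10.8 ppm = 10.8 mg/L as Cl₂.
(a) Cl₂ equivalent needed: 10.8 mg/L × 228,992 L = 2,473,000 mg = 2473 g.
(a) Product at 56.6% available chlorine: 2473 / 0.566 = 4369 g.

(b) Volume: 291,000 US gal × 3.785 L/gal = 1,101,435 L.
(b) Hardness to add: (281 − 141) = 140 mg/L as CaCO₃ × 1,101,435 L = 154,200 g as CaCO₃.
(b) Moles of Ca²⁺ (1 mol Ca²⁺ ≡ 1 mol CaCO₃): 154,200 / 100.1 g/mol = 1540 mol.
(b) Mass of CaCl₂: 1540 × 111 = 171,000 g.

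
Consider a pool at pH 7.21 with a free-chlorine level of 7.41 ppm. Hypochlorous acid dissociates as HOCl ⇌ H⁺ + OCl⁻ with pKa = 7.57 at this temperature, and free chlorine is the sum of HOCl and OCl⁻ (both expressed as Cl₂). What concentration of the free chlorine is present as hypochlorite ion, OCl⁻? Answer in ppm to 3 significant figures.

2.25 ppm

[OCl⁻]/[HOCl] = 10^(pH − pKa) = 10^(7.21 − 7.57) = 10^-0.36 = 0.4365.
Fraction as HOCl = 1 / (1 + 0.4365) = 0.6961.
OCl⁻ = (1 − 0.6961) × 7.41 ppm = 2.252 ppm.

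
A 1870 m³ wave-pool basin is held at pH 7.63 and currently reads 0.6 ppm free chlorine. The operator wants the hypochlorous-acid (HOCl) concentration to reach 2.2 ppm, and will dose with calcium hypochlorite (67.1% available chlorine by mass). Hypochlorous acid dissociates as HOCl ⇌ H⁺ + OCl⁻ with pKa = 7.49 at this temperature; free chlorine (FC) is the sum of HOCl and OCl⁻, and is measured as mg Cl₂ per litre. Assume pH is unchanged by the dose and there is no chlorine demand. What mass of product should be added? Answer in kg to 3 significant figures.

Volume: 1870 m³ = 1,870,000 L.
[OCl⁻]/[HOCl] = 10^(pH − pKa) = 10^(7.63 − 7.49) = 1.38; fraction as HOCl = 1/(1 + 1.38) = 0.4201.
Free chlorine required for 2.2 ppm HOCl: 2.2 / 0.4201 = 5.237 ppm.
FC to add: 5.237 − 0.6 = 4.637 mg/L as Cl₂.
Cl₂ equivalent: 4.637 mg/L × 1,870,000 L = 8671 g.
Product at 67.1% available Cl: 8671 / 0.671 = 12,920 g.

12.9 kg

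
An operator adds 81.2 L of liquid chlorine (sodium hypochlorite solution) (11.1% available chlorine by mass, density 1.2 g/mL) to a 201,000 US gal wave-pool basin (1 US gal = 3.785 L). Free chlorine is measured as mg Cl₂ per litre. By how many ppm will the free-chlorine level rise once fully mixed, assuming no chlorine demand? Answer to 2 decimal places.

14.22 ppm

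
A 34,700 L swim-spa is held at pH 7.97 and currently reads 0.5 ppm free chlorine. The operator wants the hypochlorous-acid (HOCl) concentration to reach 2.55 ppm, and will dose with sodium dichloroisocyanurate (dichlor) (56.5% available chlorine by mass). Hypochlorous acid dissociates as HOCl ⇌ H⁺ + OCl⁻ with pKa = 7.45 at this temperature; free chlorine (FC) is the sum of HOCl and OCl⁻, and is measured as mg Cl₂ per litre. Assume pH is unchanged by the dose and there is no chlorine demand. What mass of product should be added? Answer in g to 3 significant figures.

644 g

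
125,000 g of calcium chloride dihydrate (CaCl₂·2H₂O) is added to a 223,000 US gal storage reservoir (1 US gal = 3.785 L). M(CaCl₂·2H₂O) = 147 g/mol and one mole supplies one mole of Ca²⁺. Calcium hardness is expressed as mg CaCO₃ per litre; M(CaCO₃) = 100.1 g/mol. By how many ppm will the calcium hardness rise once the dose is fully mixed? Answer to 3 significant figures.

Volume: 223,000 US gal × 3.785 L/gal = 844,055 L.
Moles of Ca²⁺: 125,000 g ÷ 147 g/mol = 850.3 mol.
As CaCO₃: 850.3 mol × 100.1 g/mol = 85,120 g.
Rise: 85,120 g / 844,055 L × 1000 = 100.8 mg/L.

101 ppm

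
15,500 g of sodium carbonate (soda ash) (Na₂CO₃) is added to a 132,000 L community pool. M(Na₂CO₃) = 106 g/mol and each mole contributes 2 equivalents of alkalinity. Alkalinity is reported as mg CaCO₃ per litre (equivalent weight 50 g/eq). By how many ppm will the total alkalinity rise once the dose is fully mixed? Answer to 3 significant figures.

Moles of Na₂CO₃: 15,500 g ÷ 106 g/mol = 146.2 mol → 292.5 eq of alkalinity.
As CaCO₃: 292.5 eq × 50 g/eq = 14,620 g.
Rise: 14,620 g / 132,000 L × 1000 = 110.8 mg/L.

111 ppm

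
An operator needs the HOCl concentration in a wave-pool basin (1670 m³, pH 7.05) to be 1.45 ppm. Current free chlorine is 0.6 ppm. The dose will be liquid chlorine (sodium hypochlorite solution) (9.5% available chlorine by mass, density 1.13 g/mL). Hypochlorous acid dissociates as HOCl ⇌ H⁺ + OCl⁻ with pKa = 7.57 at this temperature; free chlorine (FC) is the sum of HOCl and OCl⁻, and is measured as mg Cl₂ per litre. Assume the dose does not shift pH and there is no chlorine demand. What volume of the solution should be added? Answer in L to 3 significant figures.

Volume: 1670 m³ = 1,670,000 L.
[OCl⁻]/[HOCl] = 10^(pH − pKa) = 10^(7.05 − 7.57) = 0.302; fraction as HOCl = 1/(1 + 0.302) = 0.7681.
Free chlorine required for 1.45 ppm HOCl: 1.45 / 0.7681 = 1.888 ppm.
FC to add: 1.888 − 0.6 = 1.288 mg/L as Cl₂.
Cl₂ equivalent: 1.288 mg/L × 1,670,000 L = 2151 g.
Product at 9.5% available Cl: 2151 / 0.095 = 22,640 g.
Volume: 22,640 g ÷ 1.13 g/mL = 20,040 mL.

20.0 L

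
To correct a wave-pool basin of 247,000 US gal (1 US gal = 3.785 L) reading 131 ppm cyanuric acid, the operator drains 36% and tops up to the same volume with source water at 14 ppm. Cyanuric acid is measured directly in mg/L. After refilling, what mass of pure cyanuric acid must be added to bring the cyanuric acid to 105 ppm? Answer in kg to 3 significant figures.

15.1 kg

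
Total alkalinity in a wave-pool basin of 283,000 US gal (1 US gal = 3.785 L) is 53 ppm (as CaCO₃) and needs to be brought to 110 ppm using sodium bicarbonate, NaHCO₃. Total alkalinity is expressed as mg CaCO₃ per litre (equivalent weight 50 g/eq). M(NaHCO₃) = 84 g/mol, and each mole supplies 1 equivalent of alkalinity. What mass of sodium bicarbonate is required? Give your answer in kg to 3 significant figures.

103 kg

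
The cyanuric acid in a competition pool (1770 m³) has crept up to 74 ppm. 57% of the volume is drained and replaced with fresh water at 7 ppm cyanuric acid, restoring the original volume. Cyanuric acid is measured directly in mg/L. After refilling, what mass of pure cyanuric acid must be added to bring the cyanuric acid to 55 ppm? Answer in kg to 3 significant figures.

34.0 kg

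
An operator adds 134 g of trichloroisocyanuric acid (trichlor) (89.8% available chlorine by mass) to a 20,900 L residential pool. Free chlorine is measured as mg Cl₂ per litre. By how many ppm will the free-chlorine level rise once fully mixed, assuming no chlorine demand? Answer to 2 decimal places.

5.76 ppm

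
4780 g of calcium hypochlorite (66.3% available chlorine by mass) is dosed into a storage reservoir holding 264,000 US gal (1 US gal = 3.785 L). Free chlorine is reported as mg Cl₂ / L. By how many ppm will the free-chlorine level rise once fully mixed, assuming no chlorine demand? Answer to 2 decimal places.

3.17 ppm

Volume: 264,000 US gal × 3.785 L/gal = 999,240 L.
Available chlorine delivered: 4780 g × 0.663 = 3169 g as Cl₂.
Concentration rise: 3169 g / 999,240 L = 3.172 mg/L = 3.17 ppm.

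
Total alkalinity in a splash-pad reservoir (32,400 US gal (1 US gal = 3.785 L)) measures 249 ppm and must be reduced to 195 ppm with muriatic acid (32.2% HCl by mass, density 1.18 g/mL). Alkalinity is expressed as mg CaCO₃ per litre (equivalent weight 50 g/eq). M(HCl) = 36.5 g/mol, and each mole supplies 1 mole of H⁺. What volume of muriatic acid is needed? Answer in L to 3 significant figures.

Volume: 32,400 US gal × 3.785 L/gal = 122,634 L.
Alkalinity to neutralize: (249 − 195) = 54 mg/L as CaCO₃ × 122,634 L = 6622 g as CaCO₃.
Equivalents of H⁺ required: 6622 ÷ 50 g/eq = 132.4 eq = 132.4 mol HCl.
Mass of HCl: 132.4 × 36.5 = 4834 g.
Mass of 32.2% solution: 4834 / 0.322 = 15,010 g.
Volume: 15,010 g ÷ 1.18 g/mL = 12,720 mL.

12.7 L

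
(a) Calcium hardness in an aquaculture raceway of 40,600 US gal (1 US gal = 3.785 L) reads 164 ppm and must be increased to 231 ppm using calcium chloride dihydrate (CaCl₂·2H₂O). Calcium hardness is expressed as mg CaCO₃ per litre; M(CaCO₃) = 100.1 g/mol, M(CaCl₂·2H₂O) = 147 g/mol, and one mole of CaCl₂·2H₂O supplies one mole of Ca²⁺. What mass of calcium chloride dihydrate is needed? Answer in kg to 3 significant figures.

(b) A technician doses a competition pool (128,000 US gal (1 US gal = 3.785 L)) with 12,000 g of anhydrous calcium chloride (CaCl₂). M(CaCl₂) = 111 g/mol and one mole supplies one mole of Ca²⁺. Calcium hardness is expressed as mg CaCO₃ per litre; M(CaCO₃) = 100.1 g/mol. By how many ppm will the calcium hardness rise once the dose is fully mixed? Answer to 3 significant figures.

(a) Volume: 40,600 US gal × 3.785 L/gal = 153,671 L.
(a) Hardness to add: (231 − 164) = 67 mg/L as CaCO₃ × 153,671 L = 10,300 g as CaCO₃.
(a) Moles of Ca²⁺ (1 mol Ca²⁺ ≡ 1 mol CaCO₃): 10,300 / 100.1 g/mol = 102.9 mol.
(a) Mass of CaCl₂·2H₂O: 102.9 × 147 = 15,120 g.

(b) Volume: 128,000 US gal × 3.785 L/gal = 484,480 L.
(b) Moles of Ca²⁺: 12,000 g ÷ 111 g/mol = 108.1 mol.
(b) As CaCO₃: 108.1 mol × 100.1 g/mol = 10,820 g.
(b) Rise: 10,820 g / 484,480 L × 1000 = 22.34 mg/L.

(a) 15.1 kg; (b) 22.3 ppm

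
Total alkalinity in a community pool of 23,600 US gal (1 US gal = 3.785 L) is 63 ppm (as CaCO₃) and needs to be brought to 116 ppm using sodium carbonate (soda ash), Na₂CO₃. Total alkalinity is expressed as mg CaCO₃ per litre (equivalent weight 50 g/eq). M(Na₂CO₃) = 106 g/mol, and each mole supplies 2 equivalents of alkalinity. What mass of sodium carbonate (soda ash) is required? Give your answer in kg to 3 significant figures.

5.02 kg

Volume: 23,600 US gal × 3.785 L/gal = 89,326 L.
Alkalinity to add: (116 − 63) = 53 mg/L as CaCO₃ × 89,326 L = 4734 g as CaCO₃.
Equivalents: 4734 g ÷ 50 g/eq = 94.69 eq.
Each mole of Na₂CO₃ supplies 2 eq, so 94.69 / 2 = 47.34 mol.
Mass: 47.34 mol × 106 g/mol = 5018 g.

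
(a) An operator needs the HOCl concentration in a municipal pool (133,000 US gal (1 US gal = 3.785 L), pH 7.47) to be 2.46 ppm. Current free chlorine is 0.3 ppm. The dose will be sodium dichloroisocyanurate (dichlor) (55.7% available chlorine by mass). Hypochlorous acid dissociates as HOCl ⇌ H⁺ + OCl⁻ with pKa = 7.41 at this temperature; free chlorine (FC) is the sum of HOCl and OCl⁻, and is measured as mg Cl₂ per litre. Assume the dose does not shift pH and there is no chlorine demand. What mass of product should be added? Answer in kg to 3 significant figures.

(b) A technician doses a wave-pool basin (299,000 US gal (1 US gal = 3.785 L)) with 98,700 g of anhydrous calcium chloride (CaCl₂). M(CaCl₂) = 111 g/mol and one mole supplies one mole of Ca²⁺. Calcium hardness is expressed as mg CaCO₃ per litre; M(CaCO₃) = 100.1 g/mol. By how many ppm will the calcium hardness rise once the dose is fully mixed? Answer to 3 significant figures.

(a) 4.50 kg; (b) 78.6 ppm

(a) Volume: 133,000 US gal × 3.785 L/gal = 503,405 L.
(a) [OCl⁻]/[HOCl] = 10^(pH − pKa) = 10^(7.47 − 7.41) = 1.148; fraction as HOCl = 1/(1 + 1.148) = 0.4655.
(a) Free chlorine required for 2.46 ppm HOCl: 2.46 / 0.4655 = 5.284 ppm.
(a) FC to add: 5.284 − 0.3 = 4.984 mg/L as Cl₂.
(a) Cl₂ equivalent: 4.984 mg/L × 503,405 L = 2509 g.
(a) Product at 55.7% available Cl: 2509 / 0.557 = 4505 g.

(b) Volume: 299,000 US gal × 3.785 L/gal = 1,131,715 L.
(b) Moles of Ca²⁺: 98,700 g ÷ 111 g/mol = 889.2 mol.
(b) As CaCO₃: 889.2 mol × 100.1 g/mol = 89,010 g.
(b) Rise: 89,010 g / 1,131,715 L × 1000 = 78.65 mg/L.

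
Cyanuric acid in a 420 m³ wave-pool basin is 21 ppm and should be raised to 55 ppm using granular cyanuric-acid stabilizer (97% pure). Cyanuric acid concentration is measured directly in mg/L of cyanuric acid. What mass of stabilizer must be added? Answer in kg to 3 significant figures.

Volume: 420 m³ = 420,000 L.
CYA to add: (55 − 21) = 34 mg/L × 420,000 L = 14,280 g cyanuric acid.
At 97% purity: 14,280 / 0.97 = 14,720 g product.

14.7 kg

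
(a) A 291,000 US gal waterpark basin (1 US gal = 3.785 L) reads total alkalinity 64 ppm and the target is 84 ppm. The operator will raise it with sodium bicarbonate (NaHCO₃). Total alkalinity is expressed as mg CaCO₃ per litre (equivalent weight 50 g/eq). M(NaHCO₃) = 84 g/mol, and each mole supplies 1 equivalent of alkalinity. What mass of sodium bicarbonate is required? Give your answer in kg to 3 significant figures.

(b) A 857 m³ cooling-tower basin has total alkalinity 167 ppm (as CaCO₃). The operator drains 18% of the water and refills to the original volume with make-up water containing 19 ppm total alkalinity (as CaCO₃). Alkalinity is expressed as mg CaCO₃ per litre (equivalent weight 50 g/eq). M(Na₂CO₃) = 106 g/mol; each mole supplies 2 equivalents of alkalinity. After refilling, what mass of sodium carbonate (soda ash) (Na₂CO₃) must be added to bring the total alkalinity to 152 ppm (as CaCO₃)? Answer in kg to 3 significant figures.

(a) 37.0 kg; (b) 10.6 kg

(a) Volume: 291,000 US gal × 3.785 L/gal = 1,101,435 L.
(a) Alkalinity to add: (84 − 64) = 20 mg/L as CaCO₃ × 1,101,435 L = 22,030 g as CaCO₃.
(a) Equivalents: 22,030 g ÷ 50 g/eq = 440.6 eq.
(a) NaHCO₃ supplies 1 eq per mole → 440.6 mol.
(a) Mass: 440.6 mol × 84 g/mol = 37,010 g.

(b) Volume: 857 m³ = 857,000 L.
(b) After draining 18% and refilling: 167 × 0.82 + 19 × 0.18 = 140.36 ppm.
(b) Deficit to target: 152 − 140.36 = 11.64 mg/L.
(b) As CaCO₃: 11.64 mg/L × 857,000 L = 9975 g; ÷ 50 g/eq ÷ 2 = 99.75 mol Na₂CO₃.
(b) Mass: 99.75 × 106 = 10,570 g.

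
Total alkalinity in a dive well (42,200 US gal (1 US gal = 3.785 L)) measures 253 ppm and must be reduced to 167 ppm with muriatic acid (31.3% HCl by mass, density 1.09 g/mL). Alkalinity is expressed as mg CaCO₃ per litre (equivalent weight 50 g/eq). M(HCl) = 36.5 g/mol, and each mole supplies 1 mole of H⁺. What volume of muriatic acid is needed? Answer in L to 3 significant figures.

Volume: 42,200 US gal × 3.785 L/gal = 159,727 L.
Alkalinity to neutralize: (253 − 167) = 86 mg/L as CaCO₃ × 159,727 L = 13,740 g as CaCO₃.
Equivalents of H⁺ required: 13,740 ÷ 50 g/eq = 274.7 eq = 274.7 mol HCl.
Mass of HCl: 274.7 × 36.5 = 10,030 g.
Mass of 31.3% solution: 10,030 / 0.313 = 32,040 g.
Volume: 32,040 g ÷ 1.09 g/mL = 29,390 mL.

29.4 L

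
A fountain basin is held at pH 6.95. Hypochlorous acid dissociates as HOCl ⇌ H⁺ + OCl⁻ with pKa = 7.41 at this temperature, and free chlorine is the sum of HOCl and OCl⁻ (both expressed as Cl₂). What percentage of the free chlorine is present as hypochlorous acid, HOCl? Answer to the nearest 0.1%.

74.3%

[OCl⁻]/[HOCl] = 10^(pH − pKa) = 10^(6.95 − 7.41) = 10^-0.46 = 0.3467.
Fraction as HOCl = 1 / (1 + 0.3467) = 0.7425.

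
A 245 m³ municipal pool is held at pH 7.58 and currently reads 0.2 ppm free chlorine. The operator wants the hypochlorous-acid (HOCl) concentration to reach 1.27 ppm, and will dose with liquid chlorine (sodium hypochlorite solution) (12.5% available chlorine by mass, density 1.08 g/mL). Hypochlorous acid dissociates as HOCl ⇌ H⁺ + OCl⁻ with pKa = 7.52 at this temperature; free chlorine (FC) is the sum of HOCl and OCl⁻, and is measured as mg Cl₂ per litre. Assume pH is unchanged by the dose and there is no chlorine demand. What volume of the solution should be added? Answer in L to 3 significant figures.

Volume: 245 m³ = 245,000 L.
[OCl⁻]/[HOCl] = 10^(pH − pKa) = 10^(7.58 − 7.52) = 1.148; fraction as HOCl = 1/(1 + 1.148) = 0.4655.
Free chlorine required for 1.27 ppm HOCl: 1.27 / 0.4655 = 2.728 ppm.
FC to add: 2.728 − 0.2 = 2.528 mg/L as Cl₂.
Cl₂ equivalent: 2.528 mg/L × 245,000 L = 619.4 g.
Product at 12.5% available Cl: 619.4 / 0.125 = 4955 g.
Volume: 4955 g ÷ 1.08 g/mL = 4588 mL.

4.59 L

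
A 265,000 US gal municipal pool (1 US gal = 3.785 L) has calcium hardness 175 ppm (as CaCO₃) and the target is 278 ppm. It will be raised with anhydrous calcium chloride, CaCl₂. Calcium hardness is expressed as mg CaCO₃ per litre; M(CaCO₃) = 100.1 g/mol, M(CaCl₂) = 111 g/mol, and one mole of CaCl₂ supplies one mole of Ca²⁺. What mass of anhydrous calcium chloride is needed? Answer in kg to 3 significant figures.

115 kg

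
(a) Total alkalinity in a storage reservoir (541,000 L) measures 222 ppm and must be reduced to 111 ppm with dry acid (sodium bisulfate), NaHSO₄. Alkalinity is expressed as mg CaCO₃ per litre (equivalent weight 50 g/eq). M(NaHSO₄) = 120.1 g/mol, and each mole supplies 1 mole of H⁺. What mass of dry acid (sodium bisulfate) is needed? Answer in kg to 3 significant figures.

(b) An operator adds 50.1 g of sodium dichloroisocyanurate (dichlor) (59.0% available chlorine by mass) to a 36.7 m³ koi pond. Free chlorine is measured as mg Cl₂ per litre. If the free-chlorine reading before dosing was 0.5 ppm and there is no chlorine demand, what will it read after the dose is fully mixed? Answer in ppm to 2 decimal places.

(a) 144 kg; (b) 1.31 ppm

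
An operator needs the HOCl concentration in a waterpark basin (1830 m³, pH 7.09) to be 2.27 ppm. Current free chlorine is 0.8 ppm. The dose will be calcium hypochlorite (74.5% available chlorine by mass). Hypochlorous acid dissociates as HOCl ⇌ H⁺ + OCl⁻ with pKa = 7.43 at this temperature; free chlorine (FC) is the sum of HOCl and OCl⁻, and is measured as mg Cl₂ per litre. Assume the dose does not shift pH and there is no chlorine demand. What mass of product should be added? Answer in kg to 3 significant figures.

6.16 kg

Volume: 1830 m³ = 1,830,000 L.
[OCl⁻]/[HOCl] = 10^(pH − pKa) = 10^(7.09 − 7.43) = 0.4571; fraction as HOCl = 1/(1 + 0.4571) = 0.6863.
Free chlorine required for 2.27 ppm HOCl: 2.27 / 0.6863 = 3.308 ppm.
FC to add: 3.308 − 0.8 = 2.508 mg/L as Cl₂.
Cl₂ equivalent: 2.508 mg/L × 1,830,000 L = 4589 g.
Product at 74.5% available Cl: 4589 / 0.745 = 6160 g.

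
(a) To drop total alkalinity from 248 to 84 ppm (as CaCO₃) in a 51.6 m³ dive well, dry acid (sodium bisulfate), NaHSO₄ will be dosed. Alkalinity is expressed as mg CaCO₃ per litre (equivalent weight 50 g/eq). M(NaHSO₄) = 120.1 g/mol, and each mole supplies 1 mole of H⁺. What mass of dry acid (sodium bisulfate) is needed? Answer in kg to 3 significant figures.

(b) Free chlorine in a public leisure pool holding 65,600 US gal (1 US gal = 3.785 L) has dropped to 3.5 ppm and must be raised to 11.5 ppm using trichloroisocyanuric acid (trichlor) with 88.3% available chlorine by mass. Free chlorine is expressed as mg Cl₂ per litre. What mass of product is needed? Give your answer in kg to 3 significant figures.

(a) 20.3 kg; (b) 2.25 kg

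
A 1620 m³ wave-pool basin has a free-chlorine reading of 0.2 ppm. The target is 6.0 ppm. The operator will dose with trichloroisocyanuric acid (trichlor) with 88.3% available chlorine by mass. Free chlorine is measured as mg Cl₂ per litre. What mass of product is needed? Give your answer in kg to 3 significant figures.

10.6 kg

Volume: 1620 m³ = 1,620,000 L.
Chlorine deficit: 6.0 − 0.2 = 5.8 ppm = 5.8 mg/L as Cl₂.
Cl₂ equivalent needed: 5.8 mg/L × 1,620,000 L = 9,396,000 mg = 9396 g.
Product at 88.3% available chlorine: 9396 / 0.883 = 10,640 g.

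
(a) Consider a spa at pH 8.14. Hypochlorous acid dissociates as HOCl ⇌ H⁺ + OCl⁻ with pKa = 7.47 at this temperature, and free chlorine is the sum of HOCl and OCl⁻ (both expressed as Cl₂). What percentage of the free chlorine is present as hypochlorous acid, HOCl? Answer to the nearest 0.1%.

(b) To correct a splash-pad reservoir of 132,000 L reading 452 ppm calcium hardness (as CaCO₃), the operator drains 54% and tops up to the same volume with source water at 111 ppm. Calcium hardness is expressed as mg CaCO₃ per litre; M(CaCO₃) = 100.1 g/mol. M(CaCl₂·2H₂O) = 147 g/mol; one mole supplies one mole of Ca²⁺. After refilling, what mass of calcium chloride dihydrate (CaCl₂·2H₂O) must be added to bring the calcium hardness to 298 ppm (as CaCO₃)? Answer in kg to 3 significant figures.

(a) 17.6%; (b) 5.84 kg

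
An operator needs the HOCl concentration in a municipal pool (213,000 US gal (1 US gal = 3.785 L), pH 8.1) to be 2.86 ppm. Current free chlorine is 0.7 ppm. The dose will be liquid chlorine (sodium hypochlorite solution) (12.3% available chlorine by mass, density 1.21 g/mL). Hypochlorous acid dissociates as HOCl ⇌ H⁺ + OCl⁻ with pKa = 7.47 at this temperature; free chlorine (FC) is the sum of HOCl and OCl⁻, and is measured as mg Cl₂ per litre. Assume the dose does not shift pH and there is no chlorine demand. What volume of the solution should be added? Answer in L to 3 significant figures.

77.8 L

Volume: 213,000 US gal × 3.785 L/gal = 806,205 L.
[OCl⁻]/[HOCl] = 10^(pH − pKa) = 10^(8.1 − 7.47) = 4.266; fraction as HOCl = 1/(1 + 4.266) = 0.1899.
Free chlorine required for 2.86 ppm HOCl: 2.86 / 0.1899 = 15.06 ppm.
FC to add: 15.06 − 0.7 = 14.36 mg/L as Cl₂.
Cl₂ equivalent: 14.36 mg/L × 806,205 L = 11,580 g.
Product at 12.3% available Cl: 11,580 / 0.123 = 94,120 g.
Volume: 94,120 g ÷ 1.21 g/mL = 77,790 mL.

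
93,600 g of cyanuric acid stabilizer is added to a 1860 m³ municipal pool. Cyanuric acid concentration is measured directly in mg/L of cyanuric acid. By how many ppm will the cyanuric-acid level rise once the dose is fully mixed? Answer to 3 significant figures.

50.3 ppm

Volume: 1860 m³ = 1,860,000 L.
Rise: 93,600 g / 1,860,000 L × 1000 = 50.32 mg/L.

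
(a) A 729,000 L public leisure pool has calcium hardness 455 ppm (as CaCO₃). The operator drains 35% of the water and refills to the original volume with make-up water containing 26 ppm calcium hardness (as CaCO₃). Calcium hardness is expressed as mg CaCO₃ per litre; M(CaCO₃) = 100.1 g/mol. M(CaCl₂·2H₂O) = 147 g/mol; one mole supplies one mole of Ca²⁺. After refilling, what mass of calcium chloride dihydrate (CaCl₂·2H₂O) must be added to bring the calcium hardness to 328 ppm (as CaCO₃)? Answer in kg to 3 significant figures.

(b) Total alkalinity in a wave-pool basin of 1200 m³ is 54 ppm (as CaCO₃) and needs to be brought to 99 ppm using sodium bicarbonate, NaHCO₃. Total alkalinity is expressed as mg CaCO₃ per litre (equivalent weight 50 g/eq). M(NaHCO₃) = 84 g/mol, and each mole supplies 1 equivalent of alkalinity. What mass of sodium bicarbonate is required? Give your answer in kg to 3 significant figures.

(a) After draining 35% and refilling: 455 × 0.65 + 26 × 0.35 = 304.85 ppm.
(a) Deficit to target: 328 − 304.85 = 23.15 mg/L.
(a) As CaCO₃: 23.15 mg/L × 729,000 L = 16,880 g; ÷ 100.1 = 168.6 mol Ca²⁺.
(a) Mass: 168.6 × 147 = 24,780 g.

(b) Volume: 1200 m³ = 1,200,000 L.
(b) Alkalinity to add: (99 − 54) = 45 mg/L as CaCO₃ × 1,200,000 L = 54,000 g as CaCO₃.
(b) Equivalents: 54,000 g ÷ 50 g/eq = 1080 eq.
(b) NaHCO₃ supplies 1 eq per mole → 1080 mol.
(b) Mass: 1080 mol × 84 g/mol = 90,720 g.

(a) 24.8 kg; (b) 90.7 kg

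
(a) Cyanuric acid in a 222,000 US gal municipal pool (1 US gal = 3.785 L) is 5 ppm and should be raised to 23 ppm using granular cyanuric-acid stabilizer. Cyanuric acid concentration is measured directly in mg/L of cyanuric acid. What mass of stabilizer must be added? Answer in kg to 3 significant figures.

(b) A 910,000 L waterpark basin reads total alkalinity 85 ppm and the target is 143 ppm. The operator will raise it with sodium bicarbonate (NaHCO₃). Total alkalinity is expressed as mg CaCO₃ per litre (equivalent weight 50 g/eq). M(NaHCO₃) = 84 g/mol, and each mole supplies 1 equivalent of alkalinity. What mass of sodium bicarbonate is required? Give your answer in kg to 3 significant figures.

(a) Volume: 222,000 US gal × 3.785 L/gal = 840,270 L.
(a) CYA to add: (23 − 5) = 18 mg/L × 840,270 L = 15,120 g cyanuric acid.

(b) Alkalinity to add: (143 − 85) = 58 mg/L as CaCO₃ × 910,000 L = 52,780 g as CaCO₃.
(b) Equivalents: 52,780 g ÷ 50 g/eq = 1056 eq.
(b) NaHCO₃ supplies 1 eq per mole → 1056 mol.
(b) Mass: 1056 mol × 84 g/mol = 88,670 g.

(a) 15.1 kg; (b) 88.7 kg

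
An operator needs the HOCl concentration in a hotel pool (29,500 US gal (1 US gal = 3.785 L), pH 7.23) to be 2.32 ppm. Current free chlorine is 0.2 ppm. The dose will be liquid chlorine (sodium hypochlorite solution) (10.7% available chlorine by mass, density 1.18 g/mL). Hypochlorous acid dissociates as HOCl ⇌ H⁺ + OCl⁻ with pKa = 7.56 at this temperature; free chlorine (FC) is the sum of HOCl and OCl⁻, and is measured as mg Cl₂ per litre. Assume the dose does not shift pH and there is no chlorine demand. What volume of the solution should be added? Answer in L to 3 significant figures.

2.83 L

Volume: 29,500 US gal × 3.785 L/gal = 111,658 L.
[OCl⁻]/[HOCl] = 10^(pH − pKa) = 10^(7.23 − 7.56) = 0.4677; fraction as HOCl = 1/(1 + 0.4677) = 0.6813.
Free chlorine required for 2.32 ppm HOCl: 2.32 / 0.6813 = 3.405 ppm.
FC to add: 3.405 − 0.2 = 3.205 mg/L as Cl₂.
Cl₂ equivalent: 3.205 mg/L × 111,658 L = 357.9 g.
Product at 10.7% available Cl: 357.9 / 0.107 = 3345 g.
Volume: 3345 g ÷ 1.18 g/mL = 2834 mL.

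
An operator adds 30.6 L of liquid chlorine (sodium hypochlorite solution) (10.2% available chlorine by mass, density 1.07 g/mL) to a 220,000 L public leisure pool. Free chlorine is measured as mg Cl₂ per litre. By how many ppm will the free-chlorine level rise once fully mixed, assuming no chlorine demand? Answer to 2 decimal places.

Mass of solution: 30.6 L × 1000 mL/L × 1.07 g/mL = 32,740 g.
Available chlorine delivered: 32,740 g × 0.102 = 3340 g as Cl₂.
Concentration rise: 3340 g / 220,000 L = 15.18 mg/L = 15.18 ppm.

15.18 ppm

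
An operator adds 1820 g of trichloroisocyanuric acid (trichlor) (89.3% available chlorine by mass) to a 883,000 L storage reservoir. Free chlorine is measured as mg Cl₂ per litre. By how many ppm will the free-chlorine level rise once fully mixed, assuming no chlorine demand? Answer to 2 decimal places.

Available chlorine delivered: 1820 g × 0.893 = 1625 g as Cl₂.
Concentration rise: 1625 g / 883,000 L = 1.841 mg/L = 1.84 ppm.

1.84 ppm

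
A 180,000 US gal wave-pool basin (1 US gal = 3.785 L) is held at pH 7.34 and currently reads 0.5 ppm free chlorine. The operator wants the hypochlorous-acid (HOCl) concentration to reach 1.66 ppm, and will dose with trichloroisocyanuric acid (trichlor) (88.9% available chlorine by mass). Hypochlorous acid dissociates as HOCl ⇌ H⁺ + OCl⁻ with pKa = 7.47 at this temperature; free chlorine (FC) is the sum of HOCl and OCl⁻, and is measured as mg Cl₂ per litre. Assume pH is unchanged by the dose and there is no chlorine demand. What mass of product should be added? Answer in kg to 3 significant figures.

Volume: 180,000 US gal × 3.785 L/gal = 681,300 L.
[OCl⁻]/[HOCl] = 10^(pH − pKa) = 10^(7.34 − 7.47) = 0.7413; fraction as HOCl = 1/(1 + 0.7413) = 0.5743.
Free chlorine required for 1.66 ppm HOCl: 1.66 / 0.5743 = 2.891 ppm.
FC to add: 2.891 − 0.5 = 2.391 mg/L as Cl₂.
Cl₂ equivalent: 2.391 mg/L × 681,300 L = 1629 g.
Product at 88.9% available Cl: 1629 / 0.889 = 1832 g.

1.83 kg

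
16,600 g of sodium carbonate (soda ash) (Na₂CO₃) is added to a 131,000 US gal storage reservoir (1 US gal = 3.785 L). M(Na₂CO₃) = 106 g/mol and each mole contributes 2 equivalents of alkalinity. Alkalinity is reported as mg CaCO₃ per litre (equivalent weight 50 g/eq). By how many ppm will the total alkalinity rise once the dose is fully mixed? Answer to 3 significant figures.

31.6 ppm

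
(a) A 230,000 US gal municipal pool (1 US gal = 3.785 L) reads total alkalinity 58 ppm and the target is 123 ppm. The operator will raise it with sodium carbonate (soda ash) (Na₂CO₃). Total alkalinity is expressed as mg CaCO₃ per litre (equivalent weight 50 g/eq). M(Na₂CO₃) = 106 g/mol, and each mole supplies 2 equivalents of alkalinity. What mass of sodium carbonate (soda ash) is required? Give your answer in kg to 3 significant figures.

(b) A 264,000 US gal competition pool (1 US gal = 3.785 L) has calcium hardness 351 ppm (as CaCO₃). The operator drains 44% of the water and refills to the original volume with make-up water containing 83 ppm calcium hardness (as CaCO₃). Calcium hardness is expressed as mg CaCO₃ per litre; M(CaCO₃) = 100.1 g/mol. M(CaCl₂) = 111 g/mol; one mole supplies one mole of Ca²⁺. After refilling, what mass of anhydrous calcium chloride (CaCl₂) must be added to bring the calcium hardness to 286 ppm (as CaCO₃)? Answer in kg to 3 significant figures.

(a) Volume: 230,000 US gal × 3.785 L/gal = 870,550 L.
(a) Alkalinity to add: (123 − 58) = 65 mg/L as CaCO₃ × 870,550 L = 56,590 g as CaCO₃.
(a) Equivalents: 56,590 g ÷ 50 g/eq = 1132 eq.
(a) Each mole of Na₂CO₃ supplies 2 eq, so 1132 / 2 = 565.9 mol.
(a) Mass: 565.9 mol × 106 g/mol = 59,980 g.

(b) Volume: 264,000 US gal × 3.785 L/gal = 999,240 L.
(b) After draining 44% and refilling: 351 × 0.56 + 83 × 0.44 = 233.08 ppm.
(b) Deficit to target: 286 − 233.08 = 52.92 mg/L.
(b) As CaCO₃: 52.92 mg/L × 999,240 L = 52,880 g; ÷ 100.1 = 528.3 mol Ca²⁺.
(b) Mass: 528.3 × 111 = 58,640 g.

(a) 60.0 kg; (b) 58.6 kg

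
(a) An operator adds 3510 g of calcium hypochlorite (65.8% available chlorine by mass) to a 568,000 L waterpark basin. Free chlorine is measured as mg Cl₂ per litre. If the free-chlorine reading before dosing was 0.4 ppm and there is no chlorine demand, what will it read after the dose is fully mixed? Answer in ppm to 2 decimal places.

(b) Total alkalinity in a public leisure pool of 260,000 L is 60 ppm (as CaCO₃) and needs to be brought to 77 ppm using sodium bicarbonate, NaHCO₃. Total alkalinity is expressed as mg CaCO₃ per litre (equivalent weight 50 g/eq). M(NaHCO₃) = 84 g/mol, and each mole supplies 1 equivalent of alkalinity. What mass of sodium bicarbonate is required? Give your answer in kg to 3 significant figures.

(a) Available chlorine delivered: 3510 g × 0.658 = 2310 g as Cl₂.
(a) Concentration rise: 2310 g / 568,000 L = 4.066 mg/L = 4.07 ppm.
(a) Final FC: 0.4 + 4.07 = 4.47 ppm.

(b) Alkalinity to add: (77 − 60) = 17 mg/L as CaCO₃ × 260,000 L = 4420 g as CaCO₃.
(b) Equivalents: 4420 g ÷ 50 g/eq = 88.4 eq.
(b) NaHCO₃ supplies 1 eq per mole → 88.4 mol.
(b) Mass: 88.4 mol × 84 g/mol = 7426 g.

(a) 4.47 ppm; (b) 7.43 kg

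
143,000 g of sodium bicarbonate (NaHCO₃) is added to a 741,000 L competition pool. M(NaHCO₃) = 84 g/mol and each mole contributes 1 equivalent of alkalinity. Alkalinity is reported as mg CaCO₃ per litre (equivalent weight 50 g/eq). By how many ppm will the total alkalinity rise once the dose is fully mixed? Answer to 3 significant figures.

115 ppm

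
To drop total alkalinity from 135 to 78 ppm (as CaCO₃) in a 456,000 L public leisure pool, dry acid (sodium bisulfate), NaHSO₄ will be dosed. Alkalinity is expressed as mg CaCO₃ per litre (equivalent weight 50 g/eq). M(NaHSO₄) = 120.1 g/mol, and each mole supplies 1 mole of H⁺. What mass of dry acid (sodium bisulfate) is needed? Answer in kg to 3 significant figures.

62.4 kg

Alkalinity to neutralize: (135 − 78) = 57 mg/L as CaCO₃ × 456,000 L = 25,990 g as CaCO₃.
Equivalents of H⁺ required: 25,990 ÷ 50 g/eq = 519.8 eq = 519.8 mol NaHSO₄.
Mass of NaHSO₄: 519.8 × 120.1 = 62,430 g.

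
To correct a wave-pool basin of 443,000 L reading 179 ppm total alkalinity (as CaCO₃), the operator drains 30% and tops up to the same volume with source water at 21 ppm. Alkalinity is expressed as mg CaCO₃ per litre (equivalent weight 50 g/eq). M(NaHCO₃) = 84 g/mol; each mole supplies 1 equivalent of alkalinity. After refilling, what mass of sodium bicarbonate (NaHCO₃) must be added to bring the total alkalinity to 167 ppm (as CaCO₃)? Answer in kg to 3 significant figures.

26.3 kg

After draining 30% and refilling: 179 × 0.70 + 21 × 0.30 = 131.6 ppm.
Deficit to target: 167 − 131.6 = 35.4 mg/L.
As CaCO₃: 35.4 mg/L × 443,000 L = 15,680 g; ÷ 50 g/eq ÷ 1 = 313.6 mol NaHCO₃.
Mass: 313.6 × 84 = 26,350 g.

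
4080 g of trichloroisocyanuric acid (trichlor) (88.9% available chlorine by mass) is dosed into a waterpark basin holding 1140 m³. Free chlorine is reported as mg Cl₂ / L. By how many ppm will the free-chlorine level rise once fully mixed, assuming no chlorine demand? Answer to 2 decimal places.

Volume: 1140 m³ = 1,140,000 L.
Available chlorine delivered: 4080 g × 0.889 = 3627 g as Cl₂.
Concentration rise: 3627 g / 1,140,000 L = 3.182 mg/L = 3.18 ppm.

3.18 ppm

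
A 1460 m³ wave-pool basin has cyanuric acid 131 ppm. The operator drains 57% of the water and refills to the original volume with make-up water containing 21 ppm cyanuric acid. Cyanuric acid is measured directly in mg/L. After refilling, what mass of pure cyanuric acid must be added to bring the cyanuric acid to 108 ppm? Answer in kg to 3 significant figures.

58.0 kg

Volume: 1460 m³ = 1,460,000 L.
After draining 57% and refilling: 131 × 0.43 + 21 × 0.57 = 68.3 ppm.
Deficit to target: 108 − 68.3 = 39.7 mg/L.
Mass: 39.7 mg/L × 1,460,000 L = 57,960 g cyanuric acid.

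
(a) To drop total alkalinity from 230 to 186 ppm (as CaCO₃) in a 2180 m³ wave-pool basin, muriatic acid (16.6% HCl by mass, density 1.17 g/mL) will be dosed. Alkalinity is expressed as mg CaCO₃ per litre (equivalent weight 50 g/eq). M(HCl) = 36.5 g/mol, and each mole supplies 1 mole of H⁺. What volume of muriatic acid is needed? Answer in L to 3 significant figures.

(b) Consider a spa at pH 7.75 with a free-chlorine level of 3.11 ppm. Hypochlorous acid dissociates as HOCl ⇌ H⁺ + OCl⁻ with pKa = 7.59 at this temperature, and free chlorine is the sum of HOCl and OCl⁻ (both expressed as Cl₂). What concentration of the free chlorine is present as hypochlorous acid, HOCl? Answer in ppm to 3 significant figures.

(a) 361 L; (b) 1.27 ppm

(a) Volume: 2180 m³ = 2,180,000 L.
(a) Alkalinity to neutralize: (230 − 186) = 44 mg/L as CaCO₃ × 2,180,000 L = 95,920 g as CaCO₃.
(a) Equivalents of H⁺ required: 95,920 ÷ 50 g/eq = 1918 eq = 1918 mol HCl.
(a) Mass of HCl: 1918 × 36.5 = 70,020 g.
(a) Mass of 16.6% solution: 70,020 / 0.166 = 421,800 g.
(a) Volume: 421,800 g ÷ 1.17 g/mL = 360,500 mL.

(b) [OCl⁻]/[HOCl] = 10^(pH − pKa) = 10^(7.75 − 7.59) = 10^0.16 = 1.445.
(b) Fraction as HOCl = 1 / (1 + 1.445) = 0.4089.
(b) HOCl = 0.4089 × 3.11 ppm = 1.272 ppm.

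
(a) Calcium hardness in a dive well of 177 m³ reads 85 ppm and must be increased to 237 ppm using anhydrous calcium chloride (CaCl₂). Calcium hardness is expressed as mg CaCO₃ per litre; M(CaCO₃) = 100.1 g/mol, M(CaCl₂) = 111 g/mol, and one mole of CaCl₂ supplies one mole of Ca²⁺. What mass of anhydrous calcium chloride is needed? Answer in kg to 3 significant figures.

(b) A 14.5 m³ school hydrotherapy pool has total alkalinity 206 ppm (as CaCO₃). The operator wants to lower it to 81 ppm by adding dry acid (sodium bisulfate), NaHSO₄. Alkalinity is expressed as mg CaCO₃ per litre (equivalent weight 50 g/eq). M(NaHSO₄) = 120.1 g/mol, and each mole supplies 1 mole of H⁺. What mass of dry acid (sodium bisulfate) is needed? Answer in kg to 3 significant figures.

(a) Volume: 177 m³ = 177,000 L.
(a) Hardness to add: (237 − 85) = 152 mg/L as CaCO₃ × 177,000 L = 26,900 g as CaCO₃.
(a) Moles of Ca²⁺ (1 mol Ca²⁺ ≡ 1 mol CaCO₃): 26,900 / 100.1 g/mol = 268.8 mol.
(a) Mass of CaCl₂: 268.8 × 111 = 29,830 g.

(b) Volume: 14.5 m³ = 14,500 L.
(b) Alkalinity to neutralize: (206 − 81) = 125 mg/L as CaCO₃ × 14,500 L = 1812 g as CaCO₃.
(b) Equivalents of H⁺ required: 1812 ÷ 50 g/eq = 36.25 eq = 36.25 mol NaHSO₄.
(b) Mass of NaHSO₄: 36.25 × 120.1 = 4354 g.

(a) 29.8 kg; (b) 4.35 kg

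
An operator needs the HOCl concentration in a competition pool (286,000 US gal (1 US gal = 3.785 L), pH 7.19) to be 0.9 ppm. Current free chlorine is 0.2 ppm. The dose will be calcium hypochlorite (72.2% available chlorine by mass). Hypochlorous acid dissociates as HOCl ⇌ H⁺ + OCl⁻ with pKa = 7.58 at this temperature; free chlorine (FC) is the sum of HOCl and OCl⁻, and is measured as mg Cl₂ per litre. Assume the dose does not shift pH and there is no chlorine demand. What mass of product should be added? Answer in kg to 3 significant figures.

1.60 kg

Volume: 286,000 US gal × 3.785 L/gal = 1,082,510 L.
[OCl⁻]/[HOCl] = 10^(pH − pKa) = 10^(7.19 − 7.58) = 0.4074; fraction as HOCl = 1/(1 + 0.4074) = 0.7105.
Free chlorine required for 0.9 ppm HOCl: 0.9 / 0.7105 = 1.267 ppm.
FC to add: 1.267 − 0.2 = 1.067 mg/L as Cl₂.
Cl₂ equivalent: 1.067 mg/L × 1,082,510 L = 1155 g.
Product at 72.2% available Cl: 1155 / 0.722 = 1599 g.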